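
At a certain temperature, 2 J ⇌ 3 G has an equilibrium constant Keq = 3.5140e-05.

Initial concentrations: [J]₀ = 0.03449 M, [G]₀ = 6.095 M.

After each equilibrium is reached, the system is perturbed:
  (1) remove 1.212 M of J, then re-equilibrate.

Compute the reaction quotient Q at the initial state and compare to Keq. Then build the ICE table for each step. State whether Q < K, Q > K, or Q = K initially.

Q₀ = 1.9034e+05; Q > K (proceeds reverse)

Q₀ = 1.9034e+05 vs Keq = 3.5140e-05 ⇒ Q>K, reverse
Step 1:
                  J         G
  I         0.03449     6.095
  C           4.008    -6.012
  E           4.042   0.08312
  solve Keq expr → x = -2.004; check Q = 3.5140e-05
Then remove 1.212 M of J.
Step 2:
                  J         G
  I            2.83   0.08312
  C          0.0116   -0.0174
  E           2.842   0.06572
  solve Keq expr → x = -0.0058; check Q = 3.5140e-05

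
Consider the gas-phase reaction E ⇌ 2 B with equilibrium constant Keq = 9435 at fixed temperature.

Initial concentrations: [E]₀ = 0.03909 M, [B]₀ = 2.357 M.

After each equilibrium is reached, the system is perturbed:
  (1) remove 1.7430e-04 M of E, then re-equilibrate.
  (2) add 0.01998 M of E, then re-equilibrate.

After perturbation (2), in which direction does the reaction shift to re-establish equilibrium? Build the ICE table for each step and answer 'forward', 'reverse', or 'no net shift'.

Direction: forward

Q₀ = 142.1 vs Keq = 9435 ⇒ Q<K, forward
Step 1:
                    E           B
  I           0.03909       2.357
  C          -0.03846     0.07692
  E        6.2787e-04       2.434
  solve Keq expr → x = 0.03846; check Q = 9435
Then remove 1.7430e-04 M of E.
Step 2:
                    E           B
  I        4.5357e-04       2.434
  C        1.7412e-04 -3.4824e-04
  E        6.2769e-04       2.434
  solve Keq expr → x = -1.7412e-04; check Q = 9435
Then add 0.01998 M of E.
Step 3:
                    E           B
  I           0.02061       2.434
  C          -0.01996     0.03992
  E        6.4846e-04       2.473
  solve Keq expr → x = 0.01996; check Q = 9435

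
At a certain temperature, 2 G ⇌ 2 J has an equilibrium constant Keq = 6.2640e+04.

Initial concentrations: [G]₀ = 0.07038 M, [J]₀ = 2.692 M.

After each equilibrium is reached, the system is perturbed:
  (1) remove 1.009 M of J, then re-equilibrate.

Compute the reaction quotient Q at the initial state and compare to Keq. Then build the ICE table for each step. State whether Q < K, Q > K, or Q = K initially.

Q₀ = 1463; Q < K (proceeds forward)

Q₀ = 1463 vs Keq = 6.2640e+04 ⇒ Q<K, forward
Step 1:
                  G         J
  init      0.07038     2.692
  Δ        -0.05939   0.05939
  eq        0.01099     2.751
  solve Keq expr → x = 0.02969; check Q = 6.2640e+04
Then remove 1.009 M of J.
Step 2:
                  G         J
  init      0.01099     1.742
  Δ       -0.004015  0.004015
  eq       0.006978     1.746
  solve Keq expr → x = 0.002008; check Q = 6.2640e+04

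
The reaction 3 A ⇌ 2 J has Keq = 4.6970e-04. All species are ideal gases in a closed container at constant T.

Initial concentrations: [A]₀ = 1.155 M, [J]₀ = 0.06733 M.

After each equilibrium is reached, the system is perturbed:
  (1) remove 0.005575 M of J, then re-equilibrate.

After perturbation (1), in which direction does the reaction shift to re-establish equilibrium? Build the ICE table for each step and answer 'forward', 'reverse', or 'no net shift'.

Q₀ = 0.002942 vs Keq = 4.6970e-04 ⇒ Q>K, reverse
Step 1:
                    A           J
  Initial       1.155     0.06733
  Change      0.05759    -0.03839
  Equil         1.213     0.02894
  solve Keq expr → x = -0.0192; check Q = 4.6970e-04
Then remove 0.005575 M of J.
Step 2:
                    A           J
  Initial       1.213     0.02336
  Change    -0.007937    0.005291
  Equil         1.205     0.02866
  solve Keq expr → x = 0.002646; check Q = 4.6970e-04

Direction: forward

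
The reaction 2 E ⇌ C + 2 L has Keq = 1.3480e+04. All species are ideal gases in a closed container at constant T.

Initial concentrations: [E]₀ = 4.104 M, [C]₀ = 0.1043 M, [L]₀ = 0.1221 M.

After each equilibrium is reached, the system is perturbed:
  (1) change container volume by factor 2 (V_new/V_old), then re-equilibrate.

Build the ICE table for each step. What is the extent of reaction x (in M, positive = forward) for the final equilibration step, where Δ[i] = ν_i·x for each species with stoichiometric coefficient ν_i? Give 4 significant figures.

x = 0.003791 M

Q₀ = 9.2321e-05 vs Keq = 1.3480e+04 ⇒ Q<K, forward
Step 1:
                    E           C           L
  I             4.104      0.1043      0.1221
  C            -4.052       2.026       4.052
  E           0.05246        2.13       4.174
  solve Keq expr → x = 2.026; check Q = 1.3480e+04
Then change container volume by factor 2 (V_new/V_old).
Step 2:
                    E           C           L
  I           0.02623       1.065       2.087
  C         -0.007583    0.003791    0.007583
  E           0.01865       1.069       2.094
  solve Keq expr → x = 0.003791; check Q = 1.3480e+04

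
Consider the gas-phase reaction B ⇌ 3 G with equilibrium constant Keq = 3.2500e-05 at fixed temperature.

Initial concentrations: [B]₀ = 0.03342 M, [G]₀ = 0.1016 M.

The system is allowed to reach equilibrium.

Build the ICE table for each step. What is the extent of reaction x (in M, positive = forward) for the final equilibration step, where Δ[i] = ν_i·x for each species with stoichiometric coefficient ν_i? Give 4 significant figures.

x = -0.02963 M

Q₀ = 0.03138 vs Keq = 3.2500e-05 ⇒ Q>K, reverse
Step 1:
                  B         G
  I         0.03342    0.1016
  C         0.02963   -0.0889
  E         0.06305    0.0127
  solve Keq expr → x = -0.02963; check Q = 3.2500e-05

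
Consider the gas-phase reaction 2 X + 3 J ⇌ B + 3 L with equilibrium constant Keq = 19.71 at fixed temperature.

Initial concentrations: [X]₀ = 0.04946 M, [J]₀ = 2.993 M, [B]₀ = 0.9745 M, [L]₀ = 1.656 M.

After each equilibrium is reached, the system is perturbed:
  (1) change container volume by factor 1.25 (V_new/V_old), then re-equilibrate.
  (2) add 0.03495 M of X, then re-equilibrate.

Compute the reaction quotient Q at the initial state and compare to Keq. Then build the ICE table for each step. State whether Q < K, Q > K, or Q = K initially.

Q₀ = 67.47 vs Keq = 19.71 ⇒ Q>K, reverse
Step 1:
                    X           J           B           L
  Initial     0.04946       2.993      0.9745       1.656
  Change      0.03477     0.05216    -0.01739    -0.05216
  Equil       0.08423       3.045      0.9571       1.604
  solve Keq expr → x = -0.01739; check Q = 19.71
Then change container volume by factor 1.25 (V_new/V_old).
Step 2:
                    X           J           B           L
  Initial     0.06738       2.436      0.7657       1.283
  Change     0.006495    0.009743   -0.003248   -0.009743
  Equil       0.07388       2.446      0.7624       1.273
  solve Keq expr → x = -0.003248; check Q = 19.71
Then add 0.03495 M of X.
Step 3:
                    X           J           B           L
  Initial      0.1088       2.446      0.7624       1.273
  Change      -0.0284     -0.0426      0.0142      0.0426
  Equil       0.08043       2.403      0.7766       1.316
  solve Keq expr → x = 0.0142; check Q = 19.71

Q₀ = 67.47; Q > K (proceeds reverse)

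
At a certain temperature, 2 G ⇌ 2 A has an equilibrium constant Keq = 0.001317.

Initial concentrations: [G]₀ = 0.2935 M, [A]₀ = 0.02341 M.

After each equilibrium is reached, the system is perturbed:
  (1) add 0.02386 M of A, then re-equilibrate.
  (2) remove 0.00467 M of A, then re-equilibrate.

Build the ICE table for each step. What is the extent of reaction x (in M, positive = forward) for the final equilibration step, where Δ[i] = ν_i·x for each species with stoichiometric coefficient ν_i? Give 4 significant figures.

Q₀ = 0.006362 vs Keq = 0.001317 ⇒ Q>K, reverse
Step 1:
                    G           A
  Initial      0.2935     0.02341
  Change      0.01231    -0.01231
  Equil        0.3058      0.0111
  solve Keq expr → x = -0.006156; check Q = 0.001317
Then add 0.02386 M of A.
Step 2:
                    G           A
  Initial      0.3058     0.03496
  Change      0.02302    -0.02302
  Equil        0.3288     0.01193
  solve Keq expr → x = -0.01151; check Q = 0.001317
Then remove 0.00467 M of A.
Step 3:
                    G           A
  Initial      0.3288    0.007264
  Change    -0.004506    0.004506
  Equil        0.3243     0.01177
  solve Keq expr → x = 0.002253; check Q = 0.001317

x = 0.002253 M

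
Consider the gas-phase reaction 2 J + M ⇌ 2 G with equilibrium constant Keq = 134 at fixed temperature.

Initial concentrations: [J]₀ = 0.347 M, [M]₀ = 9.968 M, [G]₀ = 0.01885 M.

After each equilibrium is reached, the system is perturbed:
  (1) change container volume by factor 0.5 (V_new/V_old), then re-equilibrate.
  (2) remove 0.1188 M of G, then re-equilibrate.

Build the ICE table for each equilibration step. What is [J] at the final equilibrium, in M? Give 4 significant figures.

[J]_eq = 0.01173 M

Q₀ = 2.9604e-04 vs Keq = 134 ⇒ Q<K, forward
Step 1:
                  J         M         G
  init        0.347     9.968   0.01885
  Δ         -0.3372   -0.1686    0.3372
  eq       0.009825     9.799     0.356
  solve Keq expr → x = 0.1686; check Q = 134
Then change container volume by factor 0.5 (V_new/V_old).
Step 2:
                  J         M         G
  init      0.01965      19.6    0.7121
  Δ       -0.005644 -0.002822  0.005644
  eq        0.01401      19.6    0.7177
  solve Keq expr → x = 0.002822; check Q = 134
Then remove 0.1188 M of G.
Step 3:
                  J         M         G
  init      0.01401      19.6    0.5989
  Δ       -0.002274 -0.001137  0.002274
  eq        0.01173     19.59    0.6012
  solve Keq expr → x = 0.001137; check Q = 134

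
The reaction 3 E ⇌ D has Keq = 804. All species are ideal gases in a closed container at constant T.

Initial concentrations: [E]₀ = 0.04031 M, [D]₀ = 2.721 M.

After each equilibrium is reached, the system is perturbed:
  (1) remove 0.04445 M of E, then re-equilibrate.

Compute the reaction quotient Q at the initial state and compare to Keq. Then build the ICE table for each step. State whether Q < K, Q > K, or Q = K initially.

Q₀ = 4.1542e+04; Q > K (proceeds reverse)

Q₀ = 4.1542e+04 vs Keq = 804 ⇒ Q>K, reverse
Step 1:
                    E           D
  Initial     0.04031       2.721
  Change       0.1092    -0.03639
  Equil        0.1495       2.685
  solve Keq expr → x = -0.03639; check Q = 804
Then remove 0.04445 M of E.
Step 2:
                    E           D
  Initial       0.105       2.685
  Change      0.04418    -0.01473
  Equil        0.1492        2.67
  solve Keq expr → x = -0.01473; check Q = 804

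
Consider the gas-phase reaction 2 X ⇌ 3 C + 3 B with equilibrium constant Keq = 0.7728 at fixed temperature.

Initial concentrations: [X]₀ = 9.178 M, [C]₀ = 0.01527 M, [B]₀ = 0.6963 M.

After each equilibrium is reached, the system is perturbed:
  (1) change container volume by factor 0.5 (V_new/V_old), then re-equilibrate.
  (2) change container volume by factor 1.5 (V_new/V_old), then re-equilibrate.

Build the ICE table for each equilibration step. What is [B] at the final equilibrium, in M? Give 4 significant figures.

[B]_eq = 2.638 M

Q₀ = 1.4270e-08 vs Keq = 0.7728 ⇒ Q<K, forward
Step 1:
                  X         C         B
  Initial     9.178   0.01527    0.6963
  Change     -1.066     1.599     1.599
  Equil       8.112     1.614     2.295
  solve Keq expr → x = 0.533; check Q = 0.7728
Then change container volume by factor 0.5 (V_new/V_old).
Step 2:
                  X         C         B
  Initial     16.22     3.228      4.59
  Change     0.8987    -1.348    -1.348
  Equil       17.12      1.88     3.242
  solve Keq expr → x = -0.4494; check Q = 0.7728
Then change container volume by factor 1.5 (V_new/V_old).
Step 3:
                  X         C         B
  Initial     11.42     1.254     2.162
  Change    -0.3179    0.4769    0.4769
  Equil        11.1      1.73     2.638
  solve Keq expr → x = 0.159; check Q = 0.7728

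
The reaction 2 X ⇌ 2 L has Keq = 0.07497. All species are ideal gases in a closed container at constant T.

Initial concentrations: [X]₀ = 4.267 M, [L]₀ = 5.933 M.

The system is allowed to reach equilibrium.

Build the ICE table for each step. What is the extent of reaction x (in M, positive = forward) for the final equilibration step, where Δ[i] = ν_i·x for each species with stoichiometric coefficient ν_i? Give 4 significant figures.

Q₀ = 1.933 vs Keq = 0.07497 ⇒ Q>K, reverse
Step 1:
                  X         L
  Initial     4.267     5.933
  Change       3.74     -3.74
  Equil       8.007     2.193
  solve Keq expr → x = -1.87; check Q = 0.07497

x = -1.87 M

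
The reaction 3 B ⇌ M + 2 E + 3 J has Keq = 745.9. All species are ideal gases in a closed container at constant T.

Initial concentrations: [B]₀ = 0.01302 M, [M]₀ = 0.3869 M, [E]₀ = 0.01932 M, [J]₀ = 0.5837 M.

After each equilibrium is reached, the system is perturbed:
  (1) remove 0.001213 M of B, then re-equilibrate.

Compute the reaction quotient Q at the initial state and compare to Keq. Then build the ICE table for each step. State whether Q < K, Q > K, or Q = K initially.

Q₀ = 13.01; Q < K (proceeds forward)

Q₀ = 13.01 vs Keq = 745.9 ⇒ Q<K, forward
Step 1:
                   B          M          E          J
  Initial    0.01302     0.3869    0.01932     0.5837
  Change    -0.00891    0.00297    0.00594    0.00891
  Equil      0.00411     0.3899    0.02526     0.5926
  solve Keq expr → x = 0.00297; check Q = 745.9
Then remove 0.001213 M of B.
Step 2:
                   B          M          E          J
  Initial   0.002897     0.3899    0.02526     0.5926
  Change    0.001123 -3.7417e-04 -7.4834e-04  -0.001123
  Equil     0.004019     0.3895    0.02451     0.5915
  solve Keq expr → x = -3.7417e-04; check Q = 745.9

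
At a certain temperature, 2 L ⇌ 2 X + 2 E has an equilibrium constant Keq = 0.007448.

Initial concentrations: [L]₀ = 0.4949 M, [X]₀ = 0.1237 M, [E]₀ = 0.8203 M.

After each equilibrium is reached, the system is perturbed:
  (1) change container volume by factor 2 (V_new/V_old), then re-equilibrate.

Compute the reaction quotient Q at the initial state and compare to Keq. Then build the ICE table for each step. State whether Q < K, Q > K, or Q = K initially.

Q₀ = 0.04204 vs Keq = 0.007448 ⇒ Q>K, reverse
Step 1:
                  L         X         E
  init       0.4949    0.1237    0.8203
  Δ          0.0606   -0.0606   -0.0606
  eq         0.5555    0.0631    0.7597
  solve Keq expr → x = -0.0303; check Q = 0.007448
Then change container volume by factor 2 (V_new/V_old).
Step 2:
                  L         X         E
  init       0.2777   0.03155    0.3799
  Δ        -0.02302   0.02302   0.02302
  eq         0.2547   0.05457    0.4029
  solve Keq expr → x = 0.01151; check Q = 0.007448

Q₀ = 0.04204; Q > K (proceeds reverse)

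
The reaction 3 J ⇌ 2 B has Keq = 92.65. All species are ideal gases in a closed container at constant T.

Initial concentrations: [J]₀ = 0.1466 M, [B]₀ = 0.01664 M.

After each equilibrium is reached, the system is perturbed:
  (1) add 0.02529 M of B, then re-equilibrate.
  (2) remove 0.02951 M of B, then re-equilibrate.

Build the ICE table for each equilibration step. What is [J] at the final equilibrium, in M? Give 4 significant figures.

[J]_eq = 0.04181 M

Q₀ = 0.08788 vs Keq = 92.65 ⇒ Q<K, forward
Step 1:
                    J           B
  Initial      0.1466     0.01664
  Change      -0.1036     0.06909
  Equil       0.04297     0.08573
  solve Keq expr → x = 0.03454; check Q = 92.65
Then add 0.02529 M of B.
Step 2:
                    J           B
  Initial     0.04297       0.111
  Change     0.006702   -0.004468
  Equil       0.04967      0.1066
  solve Keq expr → x = -0.002234; check Q = 92.65
Then remove 0.02951 M of B.
Step 3:
                    J           B
  Initial     0.04967     0.07704
  Change    -0.007862    0.005241
  Equil       0.04181     0.08228
  solve Keq expr → x = 0.002621; check Q = 92.65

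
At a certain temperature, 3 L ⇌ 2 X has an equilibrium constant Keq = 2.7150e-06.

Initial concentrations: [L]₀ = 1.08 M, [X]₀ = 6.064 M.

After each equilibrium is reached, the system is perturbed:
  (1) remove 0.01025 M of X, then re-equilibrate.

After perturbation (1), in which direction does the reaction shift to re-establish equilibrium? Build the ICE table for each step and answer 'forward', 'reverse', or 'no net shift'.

Direction: forward

Q₀ = 29.19 vs Keq = 2.7150e-06 ⇒ Q>K, reverse
Step 1:
                    L           X
  I              1.08       6.064
  C             9.017      -6.011
  E              10.1     0.05286
  solve Keq expr → x = -3.006; check Q = 2.7150e-06
Then remove 0.01025 M of X.
Step 2:
                    L           X
  I              10.1     0.04261
  C           -0.0152     0.01013
  E             10.08     0.05274
  solve Keq expr → x = 0.005065; check Q = 2.7150e-06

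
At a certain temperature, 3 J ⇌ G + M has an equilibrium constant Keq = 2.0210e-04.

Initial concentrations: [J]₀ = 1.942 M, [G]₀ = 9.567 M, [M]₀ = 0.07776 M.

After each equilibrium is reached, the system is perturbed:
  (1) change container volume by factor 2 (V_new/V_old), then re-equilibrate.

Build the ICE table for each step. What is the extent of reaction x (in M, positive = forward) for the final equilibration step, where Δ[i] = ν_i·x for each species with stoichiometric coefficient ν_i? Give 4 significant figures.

x = -5.4729e-05 M

Q₀ = 0.1016 vs Keq = 2.0210e-04 ⇒ Q>K, reverse
Step 1:
                    J           G           M
  I             1.942       9.567     0.07776
  C            0.2326    -0.07754    -0.07754
  E             2.175       9.489  2.1902e-04
  solve Keq expr → x = -0.07754; check Q = 2.0210e-04
Then change container volume by factor 2 (V_new/V_old).
Step 2:
                    J           G           M
  I             1.087       4.745  1.0951e-04
  C        1.6419e-04 -5.4729e-05 -5.4729e-05
  E             1.087       4.745  5.4780e-05
  solve Keq expr → x = -5.4729e-05; check Q = 2.0210e-04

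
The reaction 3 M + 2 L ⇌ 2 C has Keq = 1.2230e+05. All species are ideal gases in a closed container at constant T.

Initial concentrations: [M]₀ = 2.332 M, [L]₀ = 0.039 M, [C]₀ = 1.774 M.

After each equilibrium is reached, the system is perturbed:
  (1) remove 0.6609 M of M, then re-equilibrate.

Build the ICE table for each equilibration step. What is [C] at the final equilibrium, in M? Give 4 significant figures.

Q₀ = 163.2 vs Keq = 1.2230e+05 ⇒ Q<K, forward
Step 1:
                    M           L           C
  I             2.332       0.039       1.774
  C          -0.05624    -0.03749     0.03749
  E             2.276    0.001509       1.811
  solve Keq expr → x = 0.01875; check Q = 1.2230e+05
Then remove 0.6609 M of M.
Step 2:
                    M           L           C
  I             1.615    0.001509       1.811
  C          0.001516     0.00101    -0.00101
  E             1.616    0.002519        1.81
  solve Keq expr → x = -5.0521e-04; check Q = 1.2230e+05

[C]_eq = 1.81 M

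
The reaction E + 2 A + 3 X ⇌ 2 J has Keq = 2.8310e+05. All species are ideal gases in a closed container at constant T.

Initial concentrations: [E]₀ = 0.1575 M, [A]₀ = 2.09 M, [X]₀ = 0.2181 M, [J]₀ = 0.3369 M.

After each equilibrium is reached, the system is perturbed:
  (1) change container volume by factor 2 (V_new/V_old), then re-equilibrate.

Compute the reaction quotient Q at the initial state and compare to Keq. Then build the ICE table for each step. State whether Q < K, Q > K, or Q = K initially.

Q₀ = 15.9; Q < K (proceeds forward)

Q₀ = 15.9 vs Keq = 2.8310e+05 ⇒ Q<K, forward
Step 1:
                   E          A          X          J
  Initial     0.1575       2.09     0.2181     0.3369
  Change    -0.06828    -0.1366    -0.2049     0.1366
  Equil      0.08922      1.953    0.01325     0.4735
  solve Keq expr → x = 0.06828; check Q = 2.8310e+05
Then change container volume by factor 2 (V_new/V_old).
Step 2:
                   E          A          X          J
  Initial    0.04461     0.9767   0.006625     0.2367
  Change    0.003114   0.006228   0.009342  -0.006228
  Equil      0.04772     0.9829    0.01597     0.2305
  solve Keq expr → x = -0.003114; check Q = 2.8310e+05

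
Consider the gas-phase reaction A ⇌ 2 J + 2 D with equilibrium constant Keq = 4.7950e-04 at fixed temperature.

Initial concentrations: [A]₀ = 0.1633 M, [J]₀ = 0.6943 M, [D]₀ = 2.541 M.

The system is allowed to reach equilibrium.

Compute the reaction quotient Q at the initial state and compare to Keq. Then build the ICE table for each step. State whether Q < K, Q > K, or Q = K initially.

Q₀ = 19.06; Q > K (proceeds reverse)

Q₀ = 19.06 vs Keq = 4.7950e-04 ⇒ Q>K, reverse
Step 1:
                    A           J           D
  init         0.1633      0.6943       2.541
  Δ             0.343     -0.6859     -0.6859
  eq           0.5063    0.008399       1.855
  solve Keq expr → x = -0.343; check Q = 4.7950e-04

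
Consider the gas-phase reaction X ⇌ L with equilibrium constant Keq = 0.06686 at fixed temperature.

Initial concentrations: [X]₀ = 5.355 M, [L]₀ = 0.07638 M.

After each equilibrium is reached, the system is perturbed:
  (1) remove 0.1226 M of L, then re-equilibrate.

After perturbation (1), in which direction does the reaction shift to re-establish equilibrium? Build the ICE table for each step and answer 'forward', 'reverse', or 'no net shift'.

Direction: forward

Q₀ = 0.01426 vs Keq = 0.06686 ⇒ Q<K, forward
Step 1:
                    X           L
  init          5.355     0.07638
  Δ            -0.264       0.264
  eq            5.091      0.3404
  solve Keq expr → x = 0.264; check Q = 0.06686
Then remove 0.1226 M of L.
Step 2:
                    X           L
  init          5.091      0.2178
  Δ           -0.1149      0.1149
  eq            4.976      0.3327
  solve Keq expr → x = 0.1149; check Q = 0.06686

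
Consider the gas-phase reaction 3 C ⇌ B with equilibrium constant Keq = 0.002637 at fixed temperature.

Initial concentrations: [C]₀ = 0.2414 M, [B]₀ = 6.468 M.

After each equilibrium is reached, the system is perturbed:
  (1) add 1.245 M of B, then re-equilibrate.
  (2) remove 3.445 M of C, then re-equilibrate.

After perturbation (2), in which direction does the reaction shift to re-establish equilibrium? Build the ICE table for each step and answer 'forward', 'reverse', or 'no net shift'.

Q₀ = 459.8 vs Keq = 0.002637 ⇒ Q>K, reverse
Step 1:
                   C          B
  Initial     0.2414      6.468
  Change       10.26     -3.418
  Equil         10.5       3.05
  solve Keq expr → x = -3.418; check Q = 0.002637
Then add 1.245 M of B.
Step 2:
                   C          B
  Initial       10.5      4.295
  Change      0.9668    -0.3223
  Equil        11.46      3.972
  solve Keq expr → x = -0.3223; check Q = 0.002637
Then remove 3.445 M of C.
Step 3:
                   C          B
  Initial      8.018      3.972
  Change       2.558    -0.8526
  Equil        10.58       3.12
  solve Keq expr → x = -0.8526; check Q = 0.002637

Direction: reverse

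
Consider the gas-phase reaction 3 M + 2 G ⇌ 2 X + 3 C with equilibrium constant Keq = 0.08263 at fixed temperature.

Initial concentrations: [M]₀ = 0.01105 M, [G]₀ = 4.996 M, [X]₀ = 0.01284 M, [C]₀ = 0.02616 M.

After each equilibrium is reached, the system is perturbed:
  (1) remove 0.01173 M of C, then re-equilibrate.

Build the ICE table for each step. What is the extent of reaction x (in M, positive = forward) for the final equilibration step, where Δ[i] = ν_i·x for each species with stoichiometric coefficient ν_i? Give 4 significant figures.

x = 2.0056e-04 M

Q₀ = 8.7642e-05 vs Keq = 0.08263 ⇒ Q<K, forward
Step 1:
                  M         G         X         C
  init      0.01105     4.996   0.01284   0.02616
  Δ       -0.009084 -0.006056  0.006056  0.009084
  eq       0.001966      4.99    0.0189   0.03524
  solve Keq expr → x = 0.003028; check Q = 0.08263
Then remove 0.01173 M of C.
Step 2:
                  M         G         X         C
  init     0.001966      4.99    0.0189   0.02351
  Δ       -6.0168e-04 -4.0112e-04 4.0112e-04 6.0168e-04
  eq       0.001364      4.99    0.0193   0.02412
  solve Keq expr → x = 2.0056e-04; check Q = 0.08263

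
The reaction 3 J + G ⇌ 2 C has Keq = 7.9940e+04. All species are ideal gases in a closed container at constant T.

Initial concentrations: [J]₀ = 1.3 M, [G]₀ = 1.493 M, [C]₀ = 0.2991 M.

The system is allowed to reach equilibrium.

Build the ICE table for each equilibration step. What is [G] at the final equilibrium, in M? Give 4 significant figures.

[G]_eq = 1.068 M

Q₀ = 0.02727 vs Keq = 7.9940e+04 ⇒ Q<K, forward
Step 1:
                    J           G           C
  I               1.3       1.493      0.2991
  C            -1.275      -0.425      0.8501
  E           0.02492       1.068       1.149
  solve Keq expr → x = 0.425; check Q = 7.9940e+04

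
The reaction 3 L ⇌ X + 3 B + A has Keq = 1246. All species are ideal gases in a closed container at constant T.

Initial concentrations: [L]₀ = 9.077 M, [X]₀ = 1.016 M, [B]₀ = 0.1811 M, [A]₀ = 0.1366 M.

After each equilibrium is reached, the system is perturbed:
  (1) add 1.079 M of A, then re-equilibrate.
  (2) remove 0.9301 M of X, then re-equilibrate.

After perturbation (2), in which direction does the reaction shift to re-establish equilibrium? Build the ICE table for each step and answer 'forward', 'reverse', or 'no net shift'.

Q₀ = 1.1022e-06 vs Keq = 1246 ⇒ Q<K, forward
Step 1:
                   L          X          B          A
  Initial      9.077      1.016     0.1811     0.1366
  Change      -7.559       2.52      7.559       2.52
  Equil        1.518      3.536       7.74      2.656
  solve Keq expr → x = 2.52; check Q = 1246
Then add 1.079 M of A.
Step 2:
                   L          X          B          A
  Initial      1.518      3.536       7.74      3.735
  Change      0.1381   -0.04605    -0.1381   -0.04605
  Equil        1.656       3.49      7.602      3.689
  solve Keq expr → x = -0.04605; check Q = 1246
Then remove 0.9301 M of X.
Step 3:
                   L          X          B          A
  Initial      1.656       2.56      7.602      3.689
  Change     -0.1243    0.04143     0.1243    0.04143
  Equil        1.532      2.601      7.727      3.731
  solve Keq expr → x = 0.04143; check Q = 1246

Direction: forward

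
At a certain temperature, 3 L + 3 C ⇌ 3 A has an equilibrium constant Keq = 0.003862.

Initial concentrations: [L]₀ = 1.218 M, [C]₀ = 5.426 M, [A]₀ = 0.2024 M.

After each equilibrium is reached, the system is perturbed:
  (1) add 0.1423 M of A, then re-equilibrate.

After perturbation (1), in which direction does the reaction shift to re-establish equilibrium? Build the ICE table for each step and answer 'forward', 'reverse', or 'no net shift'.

Direction: reverse

Q₀ = 2.8724e-05 vs Keq = 0.003862 ⇒ Q<K, forward
Step 1:
                   L          C          A
  init         1.218      5.426     0.2024
  Δ          -0.4223    -0.4223     0.4223
  eq          0.7957      5.004     0.6247
  solve Keq expr → x = 0.1408; check Q = 0.003862
Then add 0.1423 M of A.
Step 2:
                   L          C          A
  init        0.7957      5.004      0.767
  Δ          0.07406    0.07406   -0.07406
  eq          0.8698      5.078     0.6929
  solve Keq expr → x = -0.02469; check Q = 0.003862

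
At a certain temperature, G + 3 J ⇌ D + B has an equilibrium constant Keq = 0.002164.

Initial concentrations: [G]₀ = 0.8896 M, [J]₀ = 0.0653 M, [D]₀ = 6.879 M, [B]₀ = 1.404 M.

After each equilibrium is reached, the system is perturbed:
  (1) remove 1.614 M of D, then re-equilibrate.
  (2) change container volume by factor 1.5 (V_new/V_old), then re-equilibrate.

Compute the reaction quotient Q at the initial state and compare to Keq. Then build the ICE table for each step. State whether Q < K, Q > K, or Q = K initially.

Q₀ = 3.8990e+04; Q > K (proceeds reverse)

Q₀ = 3.8990e+04 vs Keq = 0.002164 ⇒ Q>K, reverse
Step 1:
                  G         J         D         B
  init       0.8896    0.0653     6.879     1.404
  Δ           1.344     4.032    -1.344    -1.344
  eq          2.234     4.097     5.535   0.06006
  solve Keq expr → x = -1.344; check Q = 0.002164
Then remove 1.614 M of D.
Step 2:
                  G         J         D         B
  init        2.234     4.097     3.921   0.06006
  Δ        -0.01993   -0.0598   0.01993   0.01993
  eq          2.214     4.037     3.941   0.07999
  solve Keq expr → x = 0.01993; check Q = 0.002164
Then change container volume by factor 1.5 (V_new/V_old).
Step 3:
                  G         J         D         B
  init        1.476     2.692     2.627   0.05333
  Δ         0.02671   0.08012  -0.02671  -0.02671
  eq          1.502     2.772     2.601   0.02662
  solve Keq expr → x = -0.02671; check Q = 0.002164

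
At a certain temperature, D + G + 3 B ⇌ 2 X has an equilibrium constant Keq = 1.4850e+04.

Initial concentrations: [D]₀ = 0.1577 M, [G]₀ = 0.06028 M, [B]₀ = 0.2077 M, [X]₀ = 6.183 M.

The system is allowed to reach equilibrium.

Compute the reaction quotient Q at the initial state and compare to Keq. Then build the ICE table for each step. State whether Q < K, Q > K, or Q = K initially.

Q₀ = 4.4883e+05; Q > K (proceeds reverse)

Q₀ = 4.4883e+05 vs Keq = 1.4850e+04 ⇒ Q>K, reverse
Step 1:
                  D         G         B         X
  I          0.1577   0.06028    0.2077     6.183
  C         0.07381   0.07381    0.2214   -0.1476
  E          0.2315    0.1341    0.4291     6.035
  solve Keq expr → x = -0.07381; check Q = 1.4850e+04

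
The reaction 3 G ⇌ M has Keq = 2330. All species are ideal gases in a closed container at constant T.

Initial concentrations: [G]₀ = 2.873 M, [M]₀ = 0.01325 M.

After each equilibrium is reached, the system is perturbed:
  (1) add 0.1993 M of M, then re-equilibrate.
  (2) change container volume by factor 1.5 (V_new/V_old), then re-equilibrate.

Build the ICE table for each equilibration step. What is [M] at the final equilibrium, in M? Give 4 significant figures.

[M]_eq = 0.7572 M

Q₀ = 5.5874e-04 vs Keq = 2330 ⇒ Q<K, forward
Step 1:
                    G           M
  init          2.873     0.01325
  Δ            -2.799       0.933
  eq          0.07405      0.9462
  solve Keq expr → x = 0.933; check Q = 2330
Then add 0.1993 M of M.
Step 2:
                    G           M
  init        0.07405       1.146
  Δ          0.004835   -0.001612
  eq          0.07889       1.144
  solve Keq expr → x = -0.001612; check Q = 2330
Then change container volume by factor 1.5 (V_new/V_old).
Step 3:
                    G           M
  init        0.05259      0.7626
  Δ           0.01616   -0.005387
  eq          0.06875      0.7572
  solve Keq expr → x = -0.005387; check Q = 2330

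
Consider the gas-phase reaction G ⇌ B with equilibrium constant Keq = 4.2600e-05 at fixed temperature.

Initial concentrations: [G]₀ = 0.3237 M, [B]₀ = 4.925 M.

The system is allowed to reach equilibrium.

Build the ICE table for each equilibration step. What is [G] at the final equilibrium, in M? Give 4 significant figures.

[G]_eq = 5.248 M

Q₀ = 15.21 vs Keq = 4.2600e-05 ⇒ Q>K, reverse
Step 1:
                    G           B
  init         0.3237       4.925
  Δ             4.925      -4.925
  eq            5.248  2.2359e-04
  solve Keq expr → x = -4.925; check Q = 4.2600e-05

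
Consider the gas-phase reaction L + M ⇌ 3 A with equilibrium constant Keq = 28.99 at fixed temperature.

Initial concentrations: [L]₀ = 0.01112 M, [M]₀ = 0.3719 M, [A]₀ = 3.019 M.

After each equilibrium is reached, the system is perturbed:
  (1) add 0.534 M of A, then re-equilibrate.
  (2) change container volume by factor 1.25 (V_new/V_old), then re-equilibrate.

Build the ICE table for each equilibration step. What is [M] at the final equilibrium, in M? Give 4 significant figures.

[M]_eq = 0.6308 M

Q₀ = 6654 vs Keq = 28.99 ⇒ Q>K, reverse
Step 1:
                   L          M          A
  init       0.01112     0.3719      3.019
  Δ           0.3512     0.3512     -1.053
  eq          0.3623     0.7231      1.966
  solve Keq expr → x = -0.3512; check Q = 28.99
Then add 0.534 M of A.
Step 2:
                   L          M          A
  init        0.3623     0.7231        2.5
  Δ           0.0952     0.0952    -0.2856
  eq          0.4575     0.8183      2.214
  solve Keq expr → x = -0.0952; check Q = 28.99
Then change container volume by factor 1.25 (V_new/V_old).
Step 3:
                   L          M          A
  init         0.366     0.6546      1.771
  Δ         -0.02383   -0.02383     0.0715
  eq          0.3421     0.6308      1.843
  solve Keq expr → x = 0.02383; check Q = 28.99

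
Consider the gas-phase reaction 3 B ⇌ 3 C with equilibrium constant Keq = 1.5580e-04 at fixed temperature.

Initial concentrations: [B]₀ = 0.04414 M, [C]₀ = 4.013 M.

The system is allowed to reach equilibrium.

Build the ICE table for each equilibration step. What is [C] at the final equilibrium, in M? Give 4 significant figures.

[C]_eq = 0.2072 M

Q₀ = 7.5147e+05 vs Keq = 1.5580e-04 ⇒ Q>K, reverse
Step 1:
                   B          C
  I          0.04414      4.013
  C            3.806     -3.806
  E             3.85     0.2072
  solve Keq expr → x = -1.269; check Q = 1.5580e-04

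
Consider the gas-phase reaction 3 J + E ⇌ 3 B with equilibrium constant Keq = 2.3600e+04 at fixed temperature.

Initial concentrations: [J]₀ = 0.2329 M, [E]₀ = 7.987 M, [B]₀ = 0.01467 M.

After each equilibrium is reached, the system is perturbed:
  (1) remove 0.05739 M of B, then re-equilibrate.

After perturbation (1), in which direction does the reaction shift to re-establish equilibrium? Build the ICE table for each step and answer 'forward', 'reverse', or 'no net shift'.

Direction: forward

Q₀ = 3.1289e-05 vs Keq = 2.3600e+04 ⇒ Q<K, forward
Step 1:
                    J           E           B
  init         0.2329       7.987     0.01467
  Δ           -0.2286    -0.07621      0.2286
  eq         0.004257       7.911      0.2433
  solve Keq expr → x = 0.07621; check Q = 2.3600e+04
Then remove 0.05739 M of B.
Step 2:
                    J           E           B
  init       0.004257       7.911      0.1859
  Δ       -9.8682e-04 -3.2894e-04  9.8682e-04
  eq          0.00327        7.91      0.1869
  solve Keq expr → x = 3.2894e-04; check Q = 2.3600e+04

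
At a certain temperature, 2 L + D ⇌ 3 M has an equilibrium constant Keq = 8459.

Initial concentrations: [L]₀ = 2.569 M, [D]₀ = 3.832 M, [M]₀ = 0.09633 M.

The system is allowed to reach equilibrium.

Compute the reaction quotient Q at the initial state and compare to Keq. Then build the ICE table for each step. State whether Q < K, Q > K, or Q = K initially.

Q₀ = 3.5345e-05; Q < K (proceeds forward)

Q₀ = 3.5345e-05 vs Keq = 8459 ⇒ Q<K, forward
Step 1:
                    L           D           M
  Initial       2.569       3.832     0.09633
  Change       -2.517      -1.259       3.776
  Equil       0.05165       2.573       3.872
  solve Keq expr → x = 1.259; check Q = 8459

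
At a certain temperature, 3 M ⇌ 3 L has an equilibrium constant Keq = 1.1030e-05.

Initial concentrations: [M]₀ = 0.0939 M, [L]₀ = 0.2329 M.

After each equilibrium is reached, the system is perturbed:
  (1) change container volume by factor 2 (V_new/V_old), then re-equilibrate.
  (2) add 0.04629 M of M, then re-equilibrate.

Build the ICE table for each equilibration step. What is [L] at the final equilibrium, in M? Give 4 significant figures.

[L]_eq = 0.004566 M

Q₀ = 15.26 vs Keq = 1.1030e-05 ⇒ Q>K, reverse
Step 1:
                   M          L
  init        0.0939     0.2329
  Δ           0.2258    -0.2258
  eq          0.3197   0.007116
  solve Keq expr → x = -0.07526; check Q = 1.1030e-05
Then change container volume by factor 2 (V_new/V_old).
Step 2:
                   M          L
  init        0.1598   0.003558
  Δ                0          0
  eq          0.1598   0.003558
  solve Keq expr → x = 0; check Q = 1.1030e-05
Then add 0.04629 M of M.
Step 3:
                   M          L
  init        0.2061   0.003558
  Δ        -0.001008   0.001008
  eq          0.2051   0.004566
  solve Keq expr → x = 3.3599e-04; check Q = 1.1030e-05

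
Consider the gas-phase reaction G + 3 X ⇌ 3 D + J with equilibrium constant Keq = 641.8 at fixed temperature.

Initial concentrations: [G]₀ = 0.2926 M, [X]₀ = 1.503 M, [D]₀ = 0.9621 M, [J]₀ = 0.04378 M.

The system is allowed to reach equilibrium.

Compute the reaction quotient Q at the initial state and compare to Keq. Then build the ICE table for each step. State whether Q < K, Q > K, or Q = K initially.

Q₀ = 0.03925 vs Keq = 641.8 ⇒ Q<K, forward
Step 1:
                  G         X         D         J
  Initial    0.2926     1.503    0.9621   0.04378
  Change     -0.282    -0.846     0.846     0.282
  Equil     0.01058     0.657     1.808    0.3258
  solve Keq expr → x = 0.282; check Q = 641.8

Q₀ = 0.03925; Q < K (proceeds forward)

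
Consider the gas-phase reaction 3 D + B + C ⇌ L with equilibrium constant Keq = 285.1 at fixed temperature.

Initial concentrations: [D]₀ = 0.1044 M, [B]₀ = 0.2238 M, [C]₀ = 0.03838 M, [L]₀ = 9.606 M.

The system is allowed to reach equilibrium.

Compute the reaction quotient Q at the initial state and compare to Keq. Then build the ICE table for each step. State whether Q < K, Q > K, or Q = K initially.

Q₀ = 9.8282e+05 vs Keq = 285.1 ⇒ Q>K, reverse
Step 1:
                  D         B         C         L
  Initial    0.1044    0.2238   0.03838     9.606
  Change     0.5896    0.1965    0.1965   -0.1965
  Equil       0.694    0.4203    0.2349     9.409
  solve Keq expr → x = -0.1965; check Q = 285.1

Q₀ = 9.8282e+05; Q > K (proceeds reverse)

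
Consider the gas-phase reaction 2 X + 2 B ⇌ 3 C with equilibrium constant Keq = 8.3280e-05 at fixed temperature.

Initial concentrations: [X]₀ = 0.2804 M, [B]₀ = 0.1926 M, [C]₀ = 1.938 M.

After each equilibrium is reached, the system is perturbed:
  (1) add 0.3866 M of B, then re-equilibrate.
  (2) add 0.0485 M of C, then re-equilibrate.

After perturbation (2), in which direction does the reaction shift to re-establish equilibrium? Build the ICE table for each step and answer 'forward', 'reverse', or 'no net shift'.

Direction: reverse

Q₀ = 2496 vs Keq = 8.3280e-05 ⇒ Q>K, reverse
Step 1:
                    X           B           C
  Initial      0.2804      0.1926       1.938
  Change        1.243       1.243      -1.864
  Equil         1.523       1.436     0.07357
  solve Keq expr → x = -0.6215; check Q = 8.3280e-05
Then add 0.3866 M of B.
Step 2:
                    X           B           C
  Initial       1.523       1.822     0.07357
  Change    -0.008079   -0.008079     0.01212
  Equil         1.515       1.814     0.08569
  solve Keq expr → x = 0.004039; check Q = 8.3280e-05
Then add 0.0485 M of C.
Step 3:
                    X           B           C
  Initial       1.515       1.814      0.1342
  Change       0.0309      0.0309    -0.04636
  Equil         1.546       1.845     0.08784
  solve Keq expr → x = -0.01545; check Q = 8.3280e-05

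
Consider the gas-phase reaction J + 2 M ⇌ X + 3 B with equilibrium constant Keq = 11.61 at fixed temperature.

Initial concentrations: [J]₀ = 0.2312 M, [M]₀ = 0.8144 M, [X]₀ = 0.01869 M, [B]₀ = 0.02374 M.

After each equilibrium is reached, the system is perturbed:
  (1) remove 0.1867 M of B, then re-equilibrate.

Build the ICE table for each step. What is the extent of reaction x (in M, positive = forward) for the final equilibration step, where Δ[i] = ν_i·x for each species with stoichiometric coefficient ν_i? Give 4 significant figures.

Q₀ = 1.6308e-06 vs Keq = 11.61 ⇒ Q<K, forward
Step 1:
                   J          M          X          B
  Initial     0.2312     0.8144    0.01869    0.02374
  Change     -0.2026    -0.4051     0.2026     0.6077
  Equil      0.02864     0.4093     0.2213     0.6314
  solve Keq expr → x = 0.2026; check Q = 11.61
Then remove 0.1867 M of B.
Step 2:
                   J          M          X          B
  Initial    0.02864     0.4093     0.2213     0.4447
  Change    -0.01306   -0.02612    0.01306    0.03919
  Equil      0.01558     0.3832     0.2343     0.4839
  solve Keq expr → x = 0.01306; check Q = 11.61

x = 0.01306 M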